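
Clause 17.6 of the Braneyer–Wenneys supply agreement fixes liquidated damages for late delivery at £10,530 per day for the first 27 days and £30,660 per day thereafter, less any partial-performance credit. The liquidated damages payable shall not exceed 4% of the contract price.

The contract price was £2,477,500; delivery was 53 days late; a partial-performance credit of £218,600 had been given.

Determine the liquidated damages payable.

£99,100

First 27 days: 27 × £10,530 = £284,310
Remaining days: (53 − 27) × £30,660 = £797,160
Accrued per-day damages: £284,310 + £797,160 = £1,081,470
Less partial-performance credit: £1,081,470 − £218,600 = £862,870
Cap: 4% of £2,477,500 = £99,100
Cap at £99,100: £862,870 exceeds the cap → £99,100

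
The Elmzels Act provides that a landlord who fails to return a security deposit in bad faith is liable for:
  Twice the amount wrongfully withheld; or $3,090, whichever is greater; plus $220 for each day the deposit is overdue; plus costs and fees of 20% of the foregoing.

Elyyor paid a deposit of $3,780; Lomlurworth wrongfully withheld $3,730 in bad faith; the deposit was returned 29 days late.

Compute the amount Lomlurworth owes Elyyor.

$16,608

Doubled: 2 × $3,730 = $7,460
Minimum $3,090: $7,460 meets the minimum, no increase.
Late-return penalty: 29 × $220 = $6,380
Damages plus late penalty: $7,460 + $6,380 = $13,840
Costs and fees: 20% of $13,840 = $2,768
Total recovery: $13,840 + $2,768 = $16,608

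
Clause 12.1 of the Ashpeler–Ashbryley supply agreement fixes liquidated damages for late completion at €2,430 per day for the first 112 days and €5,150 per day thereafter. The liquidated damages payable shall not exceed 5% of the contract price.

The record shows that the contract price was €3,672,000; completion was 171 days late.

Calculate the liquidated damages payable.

€183,600

First 112 days: 112 × €2,430 = €272,160
Remaining days: (171 − 112) × €5,150 = €303,850
Accrued per-day damages: €272,160 + €303,850 = €576,010
Cap: 5% of €3,672,000 = €183,600
Cap at €183,600: €576,010 exceeds the cap → €183,600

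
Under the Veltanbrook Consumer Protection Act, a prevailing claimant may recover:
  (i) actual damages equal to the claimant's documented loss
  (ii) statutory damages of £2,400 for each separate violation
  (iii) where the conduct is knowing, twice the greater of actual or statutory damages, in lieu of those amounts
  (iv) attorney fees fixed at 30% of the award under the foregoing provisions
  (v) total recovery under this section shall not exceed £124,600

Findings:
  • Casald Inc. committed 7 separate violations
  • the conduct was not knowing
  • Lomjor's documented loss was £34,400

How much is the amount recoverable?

Statutory damages: 7 × £2,400 = £16,800
Conduct not knowing: the in-lieu enhancement does not apply.
Actual plus statutory damages: £34,400 + £16,800 = £51,200
Attorney fees: 30% of £51,200 = £15,360
Total before cap: £51,200 + £15,360 = £66,560
Cap at £124,600: £66,560 is within the cap, no reduction.

£66,560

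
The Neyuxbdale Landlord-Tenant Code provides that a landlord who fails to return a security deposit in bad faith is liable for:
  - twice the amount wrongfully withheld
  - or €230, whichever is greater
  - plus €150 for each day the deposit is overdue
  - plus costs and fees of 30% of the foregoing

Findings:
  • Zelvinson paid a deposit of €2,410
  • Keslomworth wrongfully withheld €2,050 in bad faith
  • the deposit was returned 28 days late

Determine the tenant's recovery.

Doubled: 2 × €2,050 = €4,100
Minimum €230: €4,100 meets the minimum, no increase.
Late-return penalty: 28 × €150 = €4,200
Damages plus late penalty: €4,100 + €4,200 = €8,300
Costs and fees: 30% of €8,300 = €2,490
Total recovery: €8,300 + €2,490 = €10,790

€10,790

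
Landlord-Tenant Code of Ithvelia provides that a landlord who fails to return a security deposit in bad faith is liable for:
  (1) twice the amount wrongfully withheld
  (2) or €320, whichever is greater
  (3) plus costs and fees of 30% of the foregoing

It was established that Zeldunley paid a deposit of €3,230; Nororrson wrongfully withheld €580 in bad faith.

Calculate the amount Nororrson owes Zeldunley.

Doubled: 2 × €580 = €1,160
Minimum €320: €1,160 meets the minimum, no increase.
Costs and fees: 30% of €1,160 = €348
Total recovery: €1,160 + €348 = €1,508

€1,508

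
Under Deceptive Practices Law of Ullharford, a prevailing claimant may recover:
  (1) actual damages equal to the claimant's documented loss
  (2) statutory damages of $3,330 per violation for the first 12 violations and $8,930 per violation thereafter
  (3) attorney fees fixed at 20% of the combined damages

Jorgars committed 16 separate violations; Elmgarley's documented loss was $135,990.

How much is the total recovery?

First 12 violations: 12 × $3,330 = $39,960
Remaining violations: (16 − 12) × $8,930 = $35,720
Statutory damages: $39,960 + $35,720 = $75,680
Combined damages: $135,990 + $75,680 = $211,670
Attorney fees: 20% of $211,670 = $42,334
Total recovery: $211,670 + $42,334 = $254,004

Total recovery: $254,004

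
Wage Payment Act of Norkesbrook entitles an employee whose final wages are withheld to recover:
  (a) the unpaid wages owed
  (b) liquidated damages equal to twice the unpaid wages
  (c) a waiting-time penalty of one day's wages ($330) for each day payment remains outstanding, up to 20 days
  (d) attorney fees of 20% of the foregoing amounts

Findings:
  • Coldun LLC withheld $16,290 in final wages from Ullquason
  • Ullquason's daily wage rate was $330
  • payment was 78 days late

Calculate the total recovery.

Doubled: 2 × $16,290 = $32,580
Penalty days: min(78, 20) = 20
Waiting-time penalty: 20 × $330 = $6,600
Subtotal: $16,290 + $32,580 + $6,600 = $55,470
Attorney fees: 20% of $55,470 = $11,094
Total award: $55,470 + $11,094 = $66,564

$66,564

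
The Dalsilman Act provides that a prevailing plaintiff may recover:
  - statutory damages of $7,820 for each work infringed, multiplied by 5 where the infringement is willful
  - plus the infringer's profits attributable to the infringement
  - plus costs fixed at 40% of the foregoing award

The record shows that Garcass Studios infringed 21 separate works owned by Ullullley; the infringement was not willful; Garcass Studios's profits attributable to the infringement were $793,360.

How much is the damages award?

$1,340,612

Statutory damages: 21 × $7,820 = $164,220
Infringement not willful: no ×5 enhancement.
Combined award: $164,220 + $793,360 = $957,580
Costs: 40% of $957,580 = $383,032
Award plus costs: $957,580 + $383,032 = $1,340,612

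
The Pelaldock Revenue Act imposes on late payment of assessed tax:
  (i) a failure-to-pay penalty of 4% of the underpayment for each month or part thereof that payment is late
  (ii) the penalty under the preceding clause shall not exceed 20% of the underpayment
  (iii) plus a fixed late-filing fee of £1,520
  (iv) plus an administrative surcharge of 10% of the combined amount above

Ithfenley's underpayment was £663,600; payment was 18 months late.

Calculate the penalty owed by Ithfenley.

£147,664

Accrued rate: 4% × 18 = 72%, capped at 20% → 20%
Failure-to-pay penalty: 20% of £663,600 = £132,720
Penalty before surcharge: £132,720 + £1,520 = £134,240
Administrative surcharge: 10% of £134,240 = £13,424
Total penalty: £134,240 + £13,424 = £147,664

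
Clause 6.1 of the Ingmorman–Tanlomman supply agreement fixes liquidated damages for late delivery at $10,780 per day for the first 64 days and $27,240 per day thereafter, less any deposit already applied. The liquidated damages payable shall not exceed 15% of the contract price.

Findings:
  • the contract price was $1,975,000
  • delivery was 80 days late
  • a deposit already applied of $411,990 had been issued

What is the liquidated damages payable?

Liquidated damages: $296,250

First 64 days: 64 × $10,780 = $689,920
Remaining days: (80 − 64) × $27,240 = $435,840
Accrued per-day damages: $689,920 + $435,840 = $1,125,760
Less deposit already applied: $1,125,760 − $411,990 = $713,770
Cap: 15% of $1,975,000 = $296,250
Cap at $296,250: $713,770 exceeds the cap → $296,250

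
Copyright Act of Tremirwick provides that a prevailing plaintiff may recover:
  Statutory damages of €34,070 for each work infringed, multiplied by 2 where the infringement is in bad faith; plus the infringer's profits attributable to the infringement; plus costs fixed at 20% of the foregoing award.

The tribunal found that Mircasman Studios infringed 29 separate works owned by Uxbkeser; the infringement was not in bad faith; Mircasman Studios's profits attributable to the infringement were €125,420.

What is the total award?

€1,336,140

Statutory damages: 29 × €34,070 = €988,030
Infringement not in bad faith: no ×2 enhancement.
Combined award: €988,030 + €125,420 = €1,113,450
Costs: 20% of €1,113,450 = €222,690
Award plus costs: €1,113,450 + €222,690 = €1,336,140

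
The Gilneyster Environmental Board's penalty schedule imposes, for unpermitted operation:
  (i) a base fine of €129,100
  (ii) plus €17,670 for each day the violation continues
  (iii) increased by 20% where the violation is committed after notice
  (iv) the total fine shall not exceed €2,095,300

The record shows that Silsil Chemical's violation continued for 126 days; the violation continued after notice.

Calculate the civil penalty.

€2,095,300

Per-day component: 126 × €17,670 = €2,226,420
Base plus per-day: €129,100 + €2,226,420 = €2,355,520
Enhancement: 20% of €2,355,520 = €471,104
Enhanced fine: €2,355,520 + €471,104 = €2,826,624
Cap at €2,095,300: €2,826,624 exceeds the cap → €2,095,300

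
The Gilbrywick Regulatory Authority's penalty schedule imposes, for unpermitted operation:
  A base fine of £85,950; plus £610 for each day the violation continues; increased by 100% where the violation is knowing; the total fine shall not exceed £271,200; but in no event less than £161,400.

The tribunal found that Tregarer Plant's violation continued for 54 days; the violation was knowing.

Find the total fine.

£237,780

Per-day component: 54 × £610 = £32,940
Base plus per-day: £85,950 + £32,940 = £118,890
Enhancement: 100% of £118,890 = £118,890
Enhanced fine: £118,890 + £118,890 = £237,780
Cap at £271,200: £237,780 is within the cap, no reduction.
Minimum £161,400: £237,780 meets the minimum, no increase.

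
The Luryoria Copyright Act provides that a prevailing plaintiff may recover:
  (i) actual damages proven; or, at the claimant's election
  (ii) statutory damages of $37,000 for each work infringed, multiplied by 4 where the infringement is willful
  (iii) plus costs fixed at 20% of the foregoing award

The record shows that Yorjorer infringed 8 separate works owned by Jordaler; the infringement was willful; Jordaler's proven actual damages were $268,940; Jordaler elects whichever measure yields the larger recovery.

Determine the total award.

$1,420,800

Statutory damages: 8 × $37,000 = $296,000
Multiplied by 4: 4 × $296,000 = $1,184,000
Greater of actual damages ($268,940) or enhanced statutory damages ($1,184,000): $1,184,000
Costs: 20% of $1,184,000 = $236,800
Award plus costs: $1,184,000 + $236,800 = $1,420,800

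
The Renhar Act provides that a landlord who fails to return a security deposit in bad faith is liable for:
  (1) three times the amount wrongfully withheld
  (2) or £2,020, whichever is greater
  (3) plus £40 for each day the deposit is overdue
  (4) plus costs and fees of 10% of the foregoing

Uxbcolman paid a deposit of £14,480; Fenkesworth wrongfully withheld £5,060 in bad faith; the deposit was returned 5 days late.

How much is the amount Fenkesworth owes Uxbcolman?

Trebled: 3 × £5,060 = £15,180
Minimum £2,020: £15,180 meets the minimum, no increase.
Late-return penalty: 5 × £40 = £200
Damages plus late penalty: £15,180 + £200 = £15,380
Costs and fees: 10% of £15,380 = £1,538
Total recovery: £15,380 + £1,538 = £16,918

£16,918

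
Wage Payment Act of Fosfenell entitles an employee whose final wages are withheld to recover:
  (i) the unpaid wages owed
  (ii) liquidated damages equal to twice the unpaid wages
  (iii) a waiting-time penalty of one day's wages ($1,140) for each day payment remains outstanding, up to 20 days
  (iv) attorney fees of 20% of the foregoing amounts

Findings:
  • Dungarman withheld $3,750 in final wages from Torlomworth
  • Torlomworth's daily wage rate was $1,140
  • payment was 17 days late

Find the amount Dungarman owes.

$36,756

Doubled: 2 × $3,750 = $7,500
Penalty days: min(17, 20) = 17
Waiting-time penalty: 17 × $1,140 = $19,380
Subtotal: $3,750 + $7,500 + $19,380 = $30,630
Attorney fees: 20% of $30,630 = $6,126
Total award: $30,630 + $6,126 = $36,756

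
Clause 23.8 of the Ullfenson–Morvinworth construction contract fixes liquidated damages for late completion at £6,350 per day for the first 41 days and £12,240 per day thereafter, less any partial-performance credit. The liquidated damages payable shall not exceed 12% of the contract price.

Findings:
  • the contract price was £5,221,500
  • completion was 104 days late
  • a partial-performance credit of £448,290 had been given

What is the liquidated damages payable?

£583,180

First 41 days: 41 × £6,350 = £260,350
Remaining days: (104 − 41) × £12,240 = £771,120
Accrued per-day damages: £260,350 + £771,120 = £1,031,470
Less partial-performance credit: £1,031,470 − £448,290 = £583,180
Cap: 12% of £5,221,500 = £626,580
Cap at £626,580: £583,180 is within the cap, no reduction.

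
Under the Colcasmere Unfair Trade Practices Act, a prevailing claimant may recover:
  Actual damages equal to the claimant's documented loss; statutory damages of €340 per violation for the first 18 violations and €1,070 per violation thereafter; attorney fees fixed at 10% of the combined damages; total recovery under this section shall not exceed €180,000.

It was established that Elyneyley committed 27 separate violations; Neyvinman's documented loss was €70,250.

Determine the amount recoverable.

€94,600

First 18 violations: 18 × €340 = €6,120
Remaining violations: (27 − 18) × €1,070 = €9,630
Statutory damages: €6,120 + €9,630 = €15,750
Combined damages: €70,250 + €15,750 = €86,000
Attorney fees: 10% of €86,000 = €8,600
Total before cap: €86,000 + €8,600 = €94,600
Cap at €180,000: €94,600 is within the cap, no reduction.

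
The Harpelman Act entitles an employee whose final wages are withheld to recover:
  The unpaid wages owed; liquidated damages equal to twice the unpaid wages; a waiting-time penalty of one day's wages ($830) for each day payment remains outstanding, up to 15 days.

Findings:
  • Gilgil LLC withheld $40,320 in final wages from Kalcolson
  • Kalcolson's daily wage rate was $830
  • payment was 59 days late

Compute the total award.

Total award: $133,410

Doubled: 2 × $40,320 = $80,640
Penalty days: min(59, 15) = 15
Waiting-time penalty: 15 × $830 = $12,450
Total award: $40,320 + $80,640 + $12,450 = $133,410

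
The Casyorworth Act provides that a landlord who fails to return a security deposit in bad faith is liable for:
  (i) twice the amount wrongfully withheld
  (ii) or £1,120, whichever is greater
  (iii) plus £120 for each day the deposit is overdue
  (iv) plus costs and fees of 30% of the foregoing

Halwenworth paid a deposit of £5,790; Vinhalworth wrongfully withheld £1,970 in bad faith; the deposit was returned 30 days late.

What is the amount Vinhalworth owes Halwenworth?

£9,802

Doubled: 2 × £1,970 = £3,940
Minimum £1,120: £3,940 meets the minimum, no increase.
Late-return penalty: 30 × £120 = £3,600
Damages plus late penalty: £3,940 + £3,600 = £7,540
Costs and fees: 30% of £7,540 = £2,262
Total recovery: £7,540 + £2,262 = £9,802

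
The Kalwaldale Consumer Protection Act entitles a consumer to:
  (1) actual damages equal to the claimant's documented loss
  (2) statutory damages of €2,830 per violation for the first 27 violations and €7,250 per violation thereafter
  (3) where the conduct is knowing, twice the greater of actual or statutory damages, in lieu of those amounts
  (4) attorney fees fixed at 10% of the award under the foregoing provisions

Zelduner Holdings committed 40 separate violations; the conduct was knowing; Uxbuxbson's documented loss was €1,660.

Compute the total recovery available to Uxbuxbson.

€375,452

First 27 violations: 27 × €2,830 = €76,410
Remaining violations: (40 − 27) × €7,250 = €94,250
Statutory damages: €76,410 + €94,250 = €170,660
Greater of actual damages (€1,660) or statutory damages (€170,660): €170,660
Doubled: 2 × €170,660 = €341,320
Attorney fees: 10% of €341,320 = €34,132
Total recovery: €341,320 + €34,132 = €375,452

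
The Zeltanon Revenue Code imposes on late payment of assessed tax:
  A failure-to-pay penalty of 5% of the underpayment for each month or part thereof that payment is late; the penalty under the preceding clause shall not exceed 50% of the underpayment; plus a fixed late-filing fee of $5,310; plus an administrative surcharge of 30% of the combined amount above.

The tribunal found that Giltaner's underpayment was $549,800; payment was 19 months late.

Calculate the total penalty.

Accrued rate: 5% × 19 = 95%, capped at 50% → 50%
Failure-to-pay penalty: 50% of $549,800 = $274,900
Penalty before surcharge: $274,900 + $5,310 = $280,210
Administrative surcharge: 30% of $280,210 = $84,063
Total penalty: $280,210 + $84,063 = $364,273

Penalty: $364,273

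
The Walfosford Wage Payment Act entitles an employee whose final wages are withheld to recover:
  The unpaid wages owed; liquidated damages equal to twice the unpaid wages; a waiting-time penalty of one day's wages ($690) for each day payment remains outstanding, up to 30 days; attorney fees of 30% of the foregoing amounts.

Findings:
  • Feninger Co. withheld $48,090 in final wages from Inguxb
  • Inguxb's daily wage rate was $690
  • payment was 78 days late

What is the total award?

Doubled: 2 × $48,090 = $96,180
Penalty days: min(78, 30) = 30
Waiting-time penalty: 30 × $690 = $20,700
Subtotal: $48,090 + $96,180 + $20,700 = $164,970
Attorney fees: 30% of $164,970 = $49,491
Total award: $164,970 + $49,491 = $214,461

$214,461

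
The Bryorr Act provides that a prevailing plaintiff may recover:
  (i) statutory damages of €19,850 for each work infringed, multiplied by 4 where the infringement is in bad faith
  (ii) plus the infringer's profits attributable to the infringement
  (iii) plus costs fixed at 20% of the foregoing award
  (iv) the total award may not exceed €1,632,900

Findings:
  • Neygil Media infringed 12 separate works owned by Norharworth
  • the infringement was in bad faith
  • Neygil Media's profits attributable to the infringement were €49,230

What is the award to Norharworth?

Award: €1,202,436

Statutory damages: 12 × €19,850 = €238,200
Multiplied by 4: 4 × €238,200 = €952,800
Combined award: €952,800 + €49,230 = €1,002,030
Costs: 20% of €1,002,030 = €200,406
Award plus costs: €1,002,030 + €200,406 = €1,202,436
Cap at €1,632,900: €1,202,436 is within the cap, no reduction.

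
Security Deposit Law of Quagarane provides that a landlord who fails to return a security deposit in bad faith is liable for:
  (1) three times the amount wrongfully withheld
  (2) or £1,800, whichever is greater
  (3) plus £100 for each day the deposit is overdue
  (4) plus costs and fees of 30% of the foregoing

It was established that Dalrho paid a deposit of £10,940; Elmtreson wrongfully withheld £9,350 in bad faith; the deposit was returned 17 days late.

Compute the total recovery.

Trebled: 3 × £9,350 = £28,050
Minimum £1,800: £28,050 meets the minimum, no increase.
Late-return penalty: 17 × £100 = £1,700
Damages plus late penalty: £28,050 + £1,700 = £29,750
Costs and fees: 30% of £29,750 = £8,925
Total recovery: £29,750 + £8,925 = £38,675

£38,675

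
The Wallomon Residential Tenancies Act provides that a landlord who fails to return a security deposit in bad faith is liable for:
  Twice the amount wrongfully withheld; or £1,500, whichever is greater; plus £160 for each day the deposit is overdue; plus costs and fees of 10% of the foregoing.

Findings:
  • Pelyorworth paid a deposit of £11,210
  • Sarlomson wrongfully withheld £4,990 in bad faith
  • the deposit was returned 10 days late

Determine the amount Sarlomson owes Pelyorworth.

Doubled: 2 × £4,990 = £9,980
Minimum £1,500: £9,980 meets the minimum, no increase.
Late-return penalty: 10 × £160 = £1,600
Damages plus late penalty: £9,980 + £1,600 = £11,580
Costs and fees: 10% of £11,580 = £1,158
Total recovery: £11,580 + £1,158 = £12,738

Recovery: £12,738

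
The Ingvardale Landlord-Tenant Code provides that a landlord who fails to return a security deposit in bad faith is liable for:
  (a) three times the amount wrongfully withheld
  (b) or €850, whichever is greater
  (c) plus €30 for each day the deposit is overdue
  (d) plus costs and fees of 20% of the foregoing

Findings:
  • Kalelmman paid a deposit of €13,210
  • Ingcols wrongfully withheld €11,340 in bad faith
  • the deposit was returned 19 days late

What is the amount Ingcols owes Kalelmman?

€41,508

Trebled: 3 × €11,340 = €34,020
Minimum €850: €34,020 meets the minimum, no increase.
Late-return penalty: 19 × €30 = €570
Damages plus late penalty: €34,020 + €570 = €34,590
Costs and fees: 20% of €34,590 = €6,918
Total recovery: €34,590 + €6,918 = €41,508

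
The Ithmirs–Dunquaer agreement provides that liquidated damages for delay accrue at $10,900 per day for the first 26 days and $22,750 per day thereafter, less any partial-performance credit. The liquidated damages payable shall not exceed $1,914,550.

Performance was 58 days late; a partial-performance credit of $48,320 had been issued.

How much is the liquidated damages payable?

First 26 days: 26 × $10,900 = $283,400
Remaining days: (58 − 26) × $22,750 = $728,000
Accrued per-day damages: $283,400 + $728,000 = $1,011,400
Less partial-performance credit: $1,011,400 − $48,320 = $963,080
Cap at $1,914,550: $963,080 is within the cap, no reduction.

$963,080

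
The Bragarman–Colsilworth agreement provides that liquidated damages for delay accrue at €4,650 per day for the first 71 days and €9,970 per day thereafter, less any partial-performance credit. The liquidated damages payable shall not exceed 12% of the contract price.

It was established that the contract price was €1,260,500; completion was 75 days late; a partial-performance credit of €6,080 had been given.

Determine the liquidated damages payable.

First 71 days: 71 × €4,650 = €330,150
Remaining days: (75 − 71) × €9,970 = €39,880
Accrued per-day damages: €330,150 + €39,880 = €370,030
Less partial-performance credit: €370,030 − €6,080 = €363,950
Cap: 12% of €1,260,500 = €151,260
Cap at €151,260: €363,950 exceeds the cap → €151,260

€151,260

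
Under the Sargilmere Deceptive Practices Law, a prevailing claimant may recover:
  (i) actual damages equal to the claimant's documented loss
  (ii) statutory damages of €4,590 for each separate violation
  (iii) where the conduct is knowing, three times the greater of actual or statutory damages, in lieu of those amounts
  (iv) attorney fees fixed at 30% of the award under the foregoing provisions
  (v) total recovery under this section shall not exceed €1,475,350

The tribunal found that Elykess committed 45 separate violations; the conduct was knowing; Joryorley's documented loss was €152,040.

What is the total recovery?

€805,545

Statutory damages: 45 × €4,590 = €206,550
Greater of actual damages (€152,040) or statutory damages (€206,550): €206,550
Trebled: 3 × €206,550 = €619,650
Attorney fees: 30% of €619,650 = €185,895
Total before cap: €619,650 + €185,895 = €805,545
Cap at €1,475,350: €805,545 is within the cap, no reduction.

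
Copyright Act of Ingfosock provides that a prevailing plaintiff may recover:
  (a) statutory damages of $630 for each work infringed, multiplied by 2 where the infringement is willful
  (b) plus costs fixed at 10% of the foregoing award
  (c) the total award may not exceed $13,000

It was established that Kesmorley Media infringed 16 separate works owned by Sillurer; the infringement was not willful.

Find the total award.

$11,088

Statutory damages: 16 × $630 = $10,080
Infringement not willful: no ×2 enhancement.
Costs: 10% of $10,080 = $1,008
Award plus costs: $10,080 + $1,008 = $11,088
Cap at $13,000: $11,088 is within the cap, no reduction.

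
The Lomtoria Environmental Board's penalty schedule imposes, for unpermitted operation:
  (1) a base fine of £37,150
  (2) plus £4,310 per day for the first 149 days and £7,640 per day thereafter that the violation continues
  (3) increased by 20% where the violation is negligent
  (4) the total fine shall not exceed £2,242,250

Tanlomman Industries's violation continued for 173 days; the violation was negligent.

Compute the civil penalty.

First 149 days: 149 × £4,310 = £642,190
Remaining days: (173 − 149) × £7,640 = £183,360
Per-day component: £642,190 + £183,360 = £825,550
Base plus per-day: £37,150 + £825,550 = £862,700
Enhancement: 20% of £862,700 = £172,540
Enhanced fine: £862,700 + £172,540 = £1,035,240
Cap at £2,242,250: £1,035,240 is within the cap, no reduction.

Civil penalty: £1,035,240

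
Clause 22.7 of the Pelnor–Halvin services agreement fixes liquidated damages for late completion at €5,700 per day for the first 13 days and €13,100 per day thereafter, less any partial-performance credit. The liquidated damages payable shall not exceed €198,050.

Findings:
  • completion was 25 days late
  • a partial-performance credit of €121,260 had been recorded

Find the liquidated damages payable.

€110,040

First 13 days: 13 × €5,700 = €74,100
Remaining days: (25 − 13) × €13,100 = €157,200
Accrued per-day damages: €74,100 + €157,200 = €231,300
Less partial-performance credit: €231,300 − €121,260 = €110,040
Cap at €198,050: €110,040 is within the cap, no reduction.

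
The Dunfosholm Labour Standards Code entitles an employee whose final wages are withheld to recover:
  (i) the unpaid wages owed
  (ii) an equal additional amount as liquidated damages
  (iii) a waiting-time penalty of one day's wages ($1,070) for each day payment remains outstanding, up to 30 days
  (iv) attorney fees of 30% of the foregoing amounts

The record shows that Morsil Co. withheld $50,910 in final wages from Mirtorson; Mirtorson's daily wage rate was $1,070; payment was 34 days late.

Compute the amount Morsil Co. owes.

Liquidated damages (equal amount): $50,910
Penalty days: min(34, 30) = 30
Waiting-time penalty: 30 × $1,070 = $32,100
Subtotal: $50,910 + $50,910 + $32,100 = $133,920
Attorney fees: 30% of $133,920 = $40,176
Total award: $133,920 + $40,176 = $174,096

$174,096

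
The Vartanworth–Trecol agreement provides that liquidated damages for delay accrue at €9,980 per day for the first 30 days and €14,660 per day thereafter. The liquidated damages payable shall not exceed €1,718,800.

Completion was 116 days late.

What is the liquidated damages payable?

€1,560,160

First 30 days: 30 × €9,980 = €299,400
Remaining days: (116 − 30) × €14,660 = €1,260,760
Accrued per-day damages: €299,400 + €1,260,760 = €1,560,160
Cap at €1,718,800: €1,560,160 is within the cap, no reduction.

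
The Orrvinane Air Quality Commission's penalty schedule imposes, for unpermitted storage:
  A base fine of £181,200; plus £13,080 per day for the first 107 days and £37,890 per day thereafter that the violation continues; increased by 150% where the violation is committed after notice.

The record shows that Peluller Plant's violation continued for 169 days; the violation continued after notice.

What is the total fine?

£9,824,850

First 107 days: 107 × £13,080 = £1,399,560
Remaining days: (169 − 107) × £37,890 = £2,349,180
Per-day component: £1,399,560 + £2,349,180 = £3,748,740
Base plus per-day: £181,200 + £3,748,740 = £3,929,940
Enhancement: 150% of £3,929,940 = £5,894,910
Enhanced fine: £3,929,940 + £5,894,910 = £9,824,850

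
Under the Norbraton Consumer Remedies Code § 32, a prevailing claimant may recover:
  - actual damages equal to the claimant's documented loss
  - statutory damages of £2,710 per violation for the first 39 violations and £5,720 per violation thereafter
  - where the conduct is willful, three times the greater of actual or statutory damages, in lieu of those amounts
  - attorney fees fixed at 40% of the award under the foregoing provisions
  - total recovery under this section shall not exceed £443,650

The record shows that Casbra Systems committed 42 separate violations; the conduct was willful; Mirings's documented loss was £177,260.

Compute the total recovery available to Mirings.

First 39 violations: 39 × £2,710 = £105,690
Remaining violations: (42 − 39) × £5,720 = £17,160
Statutory damages: £105,690 + £17,160 = £122,850
Greater of actual damages (£177,260) or statutory damages (£122,850): £177,260
Trebled: 3 × £177,260 = £531,780
Attorney fees: 40% of £531,780 = £212,712
Total before cap: £531,780 + £212,712 = £744,492
Cap at £443,650: £744,492 exceeds the cap → £443,650

Total recovery: £443,650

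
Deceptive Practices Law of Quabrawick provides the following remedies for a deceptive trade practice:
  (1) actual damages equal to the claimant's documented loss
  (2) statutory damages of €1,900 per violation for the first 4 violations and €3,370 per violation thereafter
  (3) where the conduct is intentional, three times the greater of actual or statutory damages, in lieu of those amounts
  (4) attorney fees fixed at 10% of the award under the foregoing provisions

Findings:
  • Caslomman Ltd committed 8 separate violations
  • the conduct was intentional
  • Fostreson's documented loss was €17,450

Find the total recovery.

First 4 violations: 4 × €1,900 = €7,600
Remaining violations: (8 − 4) × €3,370 = €13,480
Statutory damages: €7,600 + €13,480 = €21,080
Greater of actual damages (€17,450) or statutory damages (€21,080): €21,080
Trebled: 3 × €21,080 = €63,240
Attorney fees: 10% of €63,240 = €6,324
Total recovery: €63,240 + €6,324 = €69,564

Total recovery: €69,564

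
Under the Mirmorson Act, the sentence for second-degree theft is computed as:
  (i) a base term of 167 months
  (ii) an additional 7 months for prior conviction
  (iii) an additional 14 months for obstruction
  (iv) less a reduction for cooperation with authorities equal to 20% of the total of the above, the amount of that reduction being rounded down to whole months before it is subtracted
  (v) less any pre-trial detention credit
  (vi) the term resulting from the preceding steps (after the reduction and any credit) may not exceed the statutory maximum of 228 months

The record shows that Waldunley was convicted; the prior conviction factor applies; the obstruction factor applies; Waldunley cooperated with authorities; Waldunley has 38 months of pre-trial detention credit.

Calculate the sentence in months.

Prior conviction enhancement: +7 months
Obstruction enhancement: +14 months
Adjusted term: 167 months + 7 months + 14 months = 188 months
Cooperation with authorities reduction: 20% of 188 months = 37 months (rounded down)
After reduction: 188 − 37 = 151 months
Less pre-trial detention credit: 151 months − 38 months = 113 months
Cap at 228 months: 113 months is within the cap, no reduction.

113 months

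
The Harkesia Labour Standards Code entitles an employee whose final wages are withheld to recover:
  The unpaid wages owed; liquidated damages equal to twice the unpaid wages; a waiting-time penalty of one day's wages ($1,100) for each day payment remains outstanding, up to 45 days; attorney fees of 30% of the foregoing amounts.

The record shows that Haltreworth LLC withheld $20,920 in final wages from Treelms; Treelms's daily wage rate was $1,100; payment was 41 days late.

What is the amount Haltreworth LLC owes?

Doubled: 2 × $20,920 = $41,840
Penalty days: min(41, 45) = 41
Waiting-time penalty: 41 × $1,100 = $45,100
Subtotal: $20,920 + $41,840 + $45,100 = $107,860
Attorney fees: 30% of $107,860 = $32,358
Total award: $107,860 + $32,358 = $140,218

$140,218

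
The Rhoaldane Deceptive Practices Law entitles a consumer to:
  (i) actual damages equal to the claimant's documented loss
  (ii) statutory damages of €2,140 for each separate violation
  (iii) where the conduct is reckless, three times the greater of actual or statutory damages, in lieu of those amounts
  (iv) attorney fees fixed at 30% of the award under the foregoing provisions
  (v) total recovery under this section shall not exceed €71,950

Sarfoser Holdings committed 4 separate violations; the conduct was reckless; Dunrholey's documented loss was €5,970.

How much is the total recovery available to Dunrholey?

€33,384

Statutory damages: 4 × €2,140 = €8,560
Greater of actual damages (€5,970) or statutory damages (€8,560): €8,560
Trebled: 3 × €8,560 = €25,680
Attorney fees: 30% of €25,680 = €7,704
Total before cap: €25,680 + €7,704 = €33,384
Cap at €71,950: €33,384 is within the cap, no reduction.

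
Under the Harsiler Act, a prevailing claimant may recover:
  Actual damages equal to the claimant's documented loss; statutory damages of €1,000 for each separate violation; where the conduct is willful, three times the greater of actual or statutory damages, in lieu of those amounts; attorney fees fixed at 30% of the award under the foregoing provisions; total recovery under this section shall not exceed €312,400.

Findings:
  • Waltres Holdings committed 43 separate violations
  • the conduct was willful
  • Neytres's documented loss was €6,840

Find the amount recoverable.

Statutory damages: 43 × €1,000 = €43,000
Greater of actual damages (€6,840) or statutory damages (€43,000): €43,000
Trebled: 3 × €43,000 = €129,000
Attorney fees: 30% of €129,000 = €38,700
Total before cap: €129,000 + €38,700 = €167,700
Cap at €312,400: €167,700 is within the cap, no reduction.

€167,700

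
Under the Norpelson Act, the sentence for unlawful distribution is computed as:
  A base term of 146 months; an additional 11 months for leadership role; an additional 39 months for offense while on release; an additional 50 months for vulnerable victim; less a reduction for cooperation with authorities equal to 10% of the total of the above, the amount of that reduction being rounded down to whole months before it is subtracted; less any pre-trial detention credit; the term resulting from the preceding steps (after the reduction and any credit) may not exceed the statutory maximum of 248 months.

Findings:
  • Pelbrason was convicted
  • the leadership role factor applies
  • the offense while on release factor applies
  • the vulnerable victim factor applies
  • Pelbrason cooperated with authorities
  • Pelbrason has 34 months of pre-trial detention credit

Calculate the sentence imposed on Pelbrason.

188 months

Leadership role enhancement: +11 months
Offense while on release enhancement: +39 months
Vulnerable victim enhancement: +50 months
Adjusted term: 146 months + 11 months + 39 months + 50 months = 246 months
Cooperation with authorities reduction: 10% of 246 months = 24 months (rounded down)
After reduction: 246 − 24 = 222 months
Less pre-trial detention credit: 222 months − 34 months = 188 months
Cap at 248 months: 188 months is within the cap, no reduction.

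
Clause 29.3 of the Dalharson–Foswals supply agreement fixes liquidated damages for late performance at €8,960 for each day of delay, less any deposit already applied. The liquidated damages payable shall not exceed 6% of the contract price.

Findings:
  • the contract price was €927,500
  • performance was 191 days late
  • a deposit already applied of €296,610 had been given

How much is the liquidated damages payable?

€55,650

Per-day damages: 191 × €8,960 = €1,711,360
Less deposit already applied: €1,711,360 − €296,610 = €1,414,750
Cap: 6% of €927,500 = €55,650
Cap at €55,650: €1,414,750 exceeds the cap → €55,650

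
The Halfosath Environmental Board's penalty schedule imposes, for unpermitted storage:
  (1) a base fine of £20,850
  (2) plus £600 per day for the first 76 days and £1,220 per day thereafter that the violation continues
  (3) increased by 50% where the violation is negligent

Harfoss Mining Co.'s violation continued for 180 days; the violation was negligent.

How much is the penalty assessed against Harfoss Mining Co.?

£289,995

First 76 days: 76 × £600 = £45,600
Remaining days: (180 − 76) × £1,220 = £126,880
Per-day component: £45,600 + £126,880 = £172,480
Base plus per-day: £20,850 + £172,480 = £193,330
Enhancement: 50% of £193,330 = £96,665
Enhanced fine: £193,330 + £96,665 = £289,995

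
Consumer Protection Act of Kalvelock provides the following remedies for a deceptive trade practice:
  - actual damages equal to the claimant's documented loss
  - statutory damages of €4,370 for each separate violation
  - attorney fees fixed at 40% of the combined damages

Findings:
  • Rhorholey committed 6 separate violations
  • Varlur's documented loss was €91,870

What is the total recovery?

Statutory damages: 6 × €4,370 = €26,220
Combined damages: €91,870 + €26,220 = €118,090
Attorney fees: 40% of €118,090 = €47,236
Total recovery: €118,090 + €47,236 = €165,326

€165,326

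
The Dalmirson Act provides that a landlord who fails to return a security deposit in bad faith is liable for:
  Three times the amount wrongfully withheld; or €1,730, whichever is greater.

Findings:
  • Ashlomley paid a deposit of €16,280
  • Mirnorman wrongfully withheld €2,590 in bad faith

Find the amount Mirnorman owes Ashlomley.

€7,770

Trebled: 3 × €2,590 = €7,770
Minimum €1,730: €7,770 meets the minimum, no increase.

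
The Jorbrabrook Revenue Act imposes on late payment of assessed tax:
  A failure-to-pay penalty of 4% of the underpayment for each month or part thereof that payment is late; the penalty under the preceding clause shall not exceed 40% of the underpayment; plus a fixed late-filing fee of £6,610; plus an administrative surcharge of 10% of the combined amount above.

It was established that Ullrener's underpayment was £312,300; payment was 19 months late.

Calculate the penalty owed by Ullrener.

£144,683

Accrued rate: 4% × 19 = 76%, capped at 40% → 40%
Failure-to-pay penalty: 40% of £312,300 = £124,920
Penalty before surcharge: £124,920 + £6,610 = £131,530
Administrative surcharge: 10% of £131,530 = £13,153
Total penalty: £131,530 + £13,153 = £144,683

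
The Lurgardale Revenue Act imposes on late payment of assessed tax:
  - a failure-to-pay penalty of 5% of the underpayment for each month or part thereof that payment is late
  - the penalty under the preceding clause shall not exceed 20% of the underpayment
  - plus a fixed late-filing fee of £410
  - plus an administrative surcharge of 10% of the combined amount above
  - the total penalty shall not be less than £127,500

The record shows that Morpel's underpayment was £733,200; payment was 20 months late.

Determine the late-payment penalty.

£161,755

Accrued rate: 5% × 20 = 100%, capped at 20% → 20%
Failure-to-pay penalty: 20% of £733,200 = £146,640
Penalty before surcharge: £146,640 + £410 = £147,050
Administrative surcharge: 10% of £147,050 = £14,705
Total penalty: £147,050 + £14,705 = £161,755
Minimum £127,500: £161,755 meets the minimum, no increase.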